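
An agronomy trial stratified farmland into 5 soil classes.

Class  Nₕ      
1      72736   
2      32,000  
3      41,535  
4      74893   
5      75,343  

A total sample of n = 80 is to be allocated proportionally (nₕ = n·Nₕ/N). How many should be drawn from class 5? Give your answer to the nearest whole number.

Share of class 5 = 75343/296507 = 0.25410.
Allocate 80 × 0.25410 = 20.328... → 20.

20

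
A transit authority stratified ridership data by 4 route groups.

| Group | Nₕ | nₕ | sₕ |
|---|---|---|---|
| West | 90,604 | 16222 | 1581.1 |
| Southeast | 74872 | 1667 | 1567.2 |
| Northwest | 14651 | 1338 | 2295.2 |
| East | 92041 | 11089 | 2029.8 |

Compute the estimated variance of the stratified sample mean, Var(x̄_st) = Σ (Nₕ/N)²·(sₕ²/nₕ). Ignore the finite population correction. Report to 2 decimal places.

N = 272168. Term for each stratum: Wₕ²sₕ²/nₕ.
Var(x̄_st) = 17.07792 + 111.50080 + 11.40894 + 42.49156 = 182.47922 → 182.48.

182.48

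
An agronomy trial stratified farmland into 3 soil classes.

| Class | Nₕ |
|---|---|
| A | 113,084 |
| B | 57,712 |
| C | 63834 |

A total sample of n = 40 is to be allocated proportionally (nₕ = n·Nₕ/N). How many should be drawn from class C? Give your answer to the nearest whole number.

N = 113084 + 57712 + 63834 = 234630.
n_C = 40·63834/234630 = 10.882... → 11.

11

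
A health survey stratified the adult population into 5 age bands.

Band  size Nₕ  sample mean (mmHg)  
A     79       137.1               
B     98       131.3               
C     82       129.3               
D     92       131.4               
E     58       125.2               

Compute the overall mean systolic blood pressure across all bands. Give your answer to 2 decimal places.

N = 79 + 98 + 82 + 92 + 58 = 409.
Overall mean = Σ (Nₕ/N)·x̄ₕ — weight by population share, not a simple average.
Σ Nₕx̄ₕ = 79·137.1 + 98·131.3 + 82·129.3 + 92·131.4 + 58·125.2 = 10830.9 + 12867.4 + 10602.6 + 12088.8 + 7261.6 = 53651.3.
Divide by N: 53651.3 / 409 = 131.1768... → 131.18.

131.18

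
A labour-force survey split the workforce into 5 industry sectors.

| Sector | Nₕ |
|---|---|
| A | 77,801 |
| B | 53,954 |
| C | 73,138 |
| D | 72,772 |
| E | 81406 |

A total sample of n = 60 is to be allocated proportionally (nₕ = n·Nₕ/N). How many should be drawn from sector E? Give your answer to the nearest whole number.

N = 77801 + 53954 + 73138 + 72772 + 81406 = 359071.
n_E = 60·81406/359071 = 13.603... → 14.

14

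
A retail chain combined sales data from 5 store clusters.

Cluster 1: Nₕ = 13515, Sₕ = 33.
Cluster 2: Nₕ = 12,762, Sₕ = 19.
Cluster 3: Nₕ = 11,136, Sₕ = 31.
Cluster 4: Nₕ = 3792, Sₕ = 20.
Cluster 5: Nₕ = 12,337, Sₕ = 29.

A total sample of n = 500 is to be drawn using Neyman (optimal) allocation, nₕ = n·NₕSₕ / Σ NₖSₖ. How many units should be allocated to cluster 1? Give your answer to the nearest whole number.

Σ NₕSₕ = 13515·33 + 12762·19 + 11136·31 + 3792·20 + 12337·29 = 1467302.
Share for 1: 445995/1467302 = 0.30396.
n_1 = 500 × 0.30396 = 151.978... → 152.

152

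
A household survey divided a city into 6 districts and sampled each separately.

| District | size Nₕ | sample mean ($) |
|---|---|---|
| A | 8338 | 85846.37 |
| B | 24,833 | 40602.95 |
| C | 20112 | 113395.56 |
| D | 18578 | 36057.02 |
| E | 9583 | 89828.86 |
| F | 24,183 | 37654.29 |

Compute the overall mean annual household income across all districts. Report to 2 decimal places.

x̄_st = (Σ Nₕx̄ₕ) / (Σ Nₕ) = (8338·85846.37 + 24833·40602.95 + 20112·113395.56 + 18578·36057.02 + 9583·89828.86 + 24183·37654.29) / 105627
= 6445982571.14 / 105627 = 61025.8984... → 61025.90.

61025.90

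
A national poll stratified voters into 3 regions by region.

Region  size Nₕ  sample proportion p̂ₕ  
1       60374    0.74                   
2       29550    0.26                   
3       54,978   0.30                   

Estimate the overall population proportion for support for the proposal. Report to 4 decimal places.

N = 60374 + 29550 + 54978 = 144902.
Overall proportion = Σ (Nₕ/N)·p̂ₕ.
Σ Nₕp̂ₕ = 44676.76 + 7683 + 16493.4 = 68853.16.
68853.16 / 144902 = 0.475171... → 0.4752.

0.4752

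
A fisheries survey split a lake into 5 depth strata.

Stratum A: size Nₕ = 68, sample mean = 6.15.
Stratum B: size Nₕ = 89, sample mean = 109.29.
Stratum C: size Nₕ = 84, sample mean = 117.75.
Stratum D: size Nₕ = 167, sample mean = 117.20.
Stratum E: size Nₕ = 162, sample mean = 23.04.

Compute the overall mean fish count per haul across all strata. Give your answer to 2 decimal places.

N = 68 + 89 + 84 + 167 + 162 = 570.
The stratified mean weights each stratum mean by its population share Nₕ/N.
Σ Nₕx̄ₕ = 68·6.15 + 89·109.29 + 84·117.75 + 167·117.20 + 162·23.04 = 418.2 + 9726.81 + 9891 + 19572.4 + 3732.48 = 43340.89.
Divide by N: 43340.89 / 570 = 76.0366... → 76.04.

76.04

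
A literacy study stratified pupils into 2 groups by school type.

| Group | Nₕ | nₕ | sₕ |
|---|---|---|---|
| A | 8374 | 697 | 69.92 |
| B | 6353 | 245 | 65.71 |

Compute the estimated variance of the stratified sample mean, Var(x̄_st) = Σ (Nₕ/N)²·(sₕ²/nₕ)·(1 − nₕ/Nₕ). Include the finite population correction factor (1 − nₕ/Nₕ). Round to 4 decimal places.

N = 14727. Term for each stratum: Wₕ²sₕ²/nₕ·(1−nₕ/Nₕ).
Var(x̄_st) = 2.0790550 + 3.1531611 = 5.2322161 → 5.2322.

5.2322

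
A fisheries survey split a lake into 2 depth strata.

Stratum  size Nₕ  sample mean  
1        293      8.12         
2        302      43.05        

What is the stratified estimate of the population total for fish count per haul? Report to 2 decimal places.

Estimate total by summing Nₕ·x̄ₕ over strata.
293·8.12 + 302·43.05 = 2379.16 + 13001.1 = 15380.26.

15380.26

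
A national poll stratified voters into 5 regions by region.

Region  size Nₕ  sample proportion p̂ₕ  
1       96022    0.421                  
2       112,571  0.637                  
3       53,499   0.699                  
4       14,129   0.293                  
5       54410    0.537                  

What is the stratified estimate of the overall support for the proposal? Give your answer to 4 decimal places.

Wₕ = Nₕ/N with N = 330631: 0.2904, 0.3405, 0.1618, 0.0427, 0.1646.
p̂_st = 0.2904·0.421 + 0.3405·0.637 + 0.1618·0.699 + 0.0427·0.293 + 0.1646·0.537 ≈ 0.553145... → 0.5531.

0.5531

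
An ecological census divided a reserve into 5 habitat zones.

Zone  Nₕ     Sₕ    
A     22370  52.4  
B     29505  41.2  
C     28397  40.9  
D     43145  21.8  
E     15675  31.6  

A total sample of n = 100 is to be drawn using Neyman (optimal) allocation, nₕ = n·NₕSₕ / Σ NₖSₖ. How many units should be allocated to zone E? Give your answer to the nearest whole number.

Σ NₕSₕ = 22370·52.4 + 29505·41.2 + 28397·40.9 + 43145·21.8 + 15675·31.6 = 4985122.3.
Share for E: 495330/4985122.3 = 0.09936.
n_E = 100 × 0.09936 = 9.936... → 10.

10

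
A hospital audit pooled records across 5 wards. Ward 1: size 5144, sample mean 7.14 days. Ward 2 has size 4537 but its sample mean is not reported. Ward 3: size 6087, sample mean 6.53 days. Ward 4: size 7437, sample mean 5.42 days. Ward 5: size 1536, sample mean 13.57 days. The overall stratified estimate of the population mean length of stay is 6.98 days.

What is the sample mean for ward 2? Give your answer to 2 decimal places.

N = 5144 + 4537 + 6087 + 7437 + 1536 = 24741.
Overall total = μ·N = 6.98·24741 = 172692.18.
Subtract the known strata: 5144·7.14 + 6087·6.53 + 7437·5.42 + 1536·13.57 = 137628.33.
Remaining total for ward 2: 172692.18 − 137628.33 = 35063.85.
Divide by its size: 35063.85 / 4537 = 7.7284... → 7.73.

7.73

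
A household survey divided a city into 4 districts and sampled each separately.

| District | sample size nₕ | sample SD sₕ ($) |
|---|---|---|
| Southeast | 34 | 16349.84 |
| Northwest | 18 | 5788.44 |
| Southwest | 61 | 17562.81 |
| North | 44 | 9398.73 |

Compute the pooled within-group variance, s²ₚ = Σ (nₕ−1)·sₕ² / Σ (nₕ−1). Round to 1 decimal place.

Degrees of freedom: 33 + 17 + 60 + 43 = 153.
Σ(nₕ−1)sₕ² = 33·267317268.0256 + 17·33506037.6336 + 60·308452295.0961 + 43·88336125.6129 = 31696663591.7367.
s²ₚ = 31696663591.7367 / 153 = 207167735.894... → 207167735.9.

207167735.9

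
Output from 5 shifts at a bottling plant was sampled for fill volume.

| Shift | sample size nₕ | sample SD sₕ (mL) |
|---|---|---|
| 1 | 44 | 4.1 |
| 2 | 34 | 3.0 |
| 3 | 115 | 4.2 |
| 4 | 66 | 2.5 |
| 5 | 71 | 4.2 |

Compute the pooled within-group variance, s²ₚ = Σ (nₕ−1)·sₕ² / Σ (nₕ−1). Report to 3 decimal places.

1: (44−1)·4.1² = 43·16.81 = 722.83
2: (34−1)·3.0² = 33·9 = 297
3: (115−1)·4.2² = 114·17.64 = 2010.96
4: (66−1)·2.5² = 65·6.25 = 406.25
5: (71−1)·4.2² = 70·17.64 = 1234.8
Numerator = 4671.84; denominator = Σ(nₕ−1) = 325.
s²ₚ = 4671.84/325 = 14.37489... → 14.375.

14.375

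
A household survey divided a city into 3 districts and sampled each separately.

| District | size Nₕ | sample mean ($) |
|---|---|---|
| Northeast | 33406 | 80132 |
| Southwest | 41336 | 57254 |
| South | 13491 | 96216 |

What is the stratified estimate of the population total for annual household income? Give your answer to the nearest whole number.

6341590992

Population total = Σ Nₕ·x̄ₕ (each stratum's size times its mean).
33406·80132 + 41336·57254 + 13491·96216 = 2676889592 + 2366651344 + 1298050056 = 6341590992.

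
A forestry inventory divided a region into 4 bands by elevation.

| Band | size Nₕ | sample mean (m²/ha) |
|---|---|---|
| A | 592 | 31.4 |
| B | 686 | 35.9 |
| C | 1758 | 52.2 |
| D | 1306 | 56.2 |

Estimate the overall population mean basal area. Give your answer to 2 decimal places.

47.99

x̄_st = (Σ Nₕx̄ₕ) / (Σ Nₕ) = (592·31.4 + 686·35.9 + 1758·52.2 + 1306·56.2) / 4342
= 208381 / 4342 = 47.9919... → 47.99.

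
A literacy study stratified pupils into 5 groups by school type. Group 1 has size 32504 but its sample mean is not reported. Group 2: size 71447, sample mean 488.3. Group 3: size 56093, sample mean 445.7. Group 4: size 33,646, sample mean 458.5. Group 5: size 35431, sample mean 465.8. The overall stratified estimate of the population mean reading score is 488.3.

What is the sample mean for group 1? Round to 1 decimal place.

617.2

N = 32504 + 71447 + 56093 + 33646 + 35431 = 229121.
Overall total = μ·N = 488.3·229121 = 111879784.3.
Subtract the known strata: 71447·488.3 + 56093·445.7 + 33646·458.5 + 35431·465.8 = 91818671.
Remaining total for group 1: 111879784.3 − 91818671 = 20061113.3.
Divide by its size: 20061113.3 / 32504 = 617.189... → 617.2.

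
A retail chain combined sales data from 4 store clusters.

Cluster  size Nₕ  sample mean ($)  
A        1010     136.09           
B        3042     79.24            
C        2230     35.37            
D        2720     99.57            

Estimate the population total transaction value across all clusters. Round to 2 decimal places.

728204.48

A: 1010·136.09 = 137450.9
B: 3042·79.24 = 241048.08
C: 2230·35.37 = 78875.1
D: 2720·99.57 = 270830.4
τ̂ = Σ Nₕx̄ₕ = 728204.48.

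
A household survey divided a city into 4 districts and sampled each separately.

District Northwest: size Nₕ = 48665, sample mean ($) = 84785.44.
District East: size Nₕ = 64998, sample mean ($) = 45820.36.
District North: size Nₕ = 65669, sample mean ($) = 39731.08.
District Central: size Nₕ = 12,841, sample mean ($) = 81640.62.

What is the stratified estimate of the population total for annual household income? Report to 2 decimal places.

Population total = Σ Nₕ·x̄ₕ (each stratum's size times its mean).
48665·84785.44 + 64998·45820.36 + 65669·39731.08 + 12841·81640.62 = 4126083437.6 + 2978231759.28 + 2609100292.52 + 1048347201.42 = 10761762690.82.

10761762690.82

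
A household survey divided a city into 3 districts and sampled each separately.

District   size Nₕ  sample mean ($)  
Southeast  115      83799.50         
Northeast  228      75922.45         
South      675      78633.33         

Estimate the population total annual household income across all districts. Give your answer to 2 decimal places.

Southeast: 115·83799.50 = 9636942.5
Northeast: 228·75922.45 = 17310318.6
South: 675·78633.33 = 53077497.75
τ̂ = Σ Nₕx̄ₕ = 80024758.85.

80024758.85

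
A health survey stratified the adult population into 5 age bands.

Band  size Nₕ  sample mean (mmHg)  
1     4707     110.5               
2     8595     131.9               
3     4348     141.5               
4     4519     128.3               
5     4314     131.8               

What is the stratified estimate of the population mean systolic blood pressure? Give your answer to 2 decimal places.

129.04

x̄_st = (Σ Nₕx̄ₕ) / (Σ Nₕ) = (4707·110.5 + 8595·131.9 + 4348·141.5 + 4519·128.3 + 4314·131.8) / 26483
= 3417418.9 / 26483 = 129.0420... → 129.04.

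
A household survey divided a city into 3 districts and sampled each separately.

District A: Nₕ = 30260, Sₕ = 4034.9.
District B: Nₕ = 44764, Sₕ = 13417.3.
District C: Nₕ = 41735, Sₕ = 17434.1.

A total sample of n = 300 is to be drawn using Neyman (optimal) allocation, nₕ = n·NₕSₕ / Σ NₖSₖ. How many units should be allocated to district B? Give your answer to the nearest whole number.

A: NₕSₕ = 30260·4034.9 = 122096074
B: NₕSₕ = 44764·13417.3 = 600612017.2
C: NₕSₕ = 41735·17434.1 = 727612163.5
Σ NₕSₕ = 1450320254.7.
n_B = 300·600612017.2/1450320254.7 = 124.237... → 124.

124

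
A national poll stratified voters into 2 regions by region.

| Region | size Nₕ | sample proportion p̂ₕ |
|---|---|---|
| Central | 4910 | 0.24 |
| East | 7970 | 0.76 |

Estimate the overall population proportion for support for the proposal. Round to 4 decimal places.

N = 4910 + 7970 = 12880.
Overall proportion = Σ (Nₕ/N)·p̂ₕ.
Σ Nₕp̂ₕ = 1178.4 + 6057.2 = 7235.6.
7235.6 / 12880 = 0.561770... → 0.5618.

0.5618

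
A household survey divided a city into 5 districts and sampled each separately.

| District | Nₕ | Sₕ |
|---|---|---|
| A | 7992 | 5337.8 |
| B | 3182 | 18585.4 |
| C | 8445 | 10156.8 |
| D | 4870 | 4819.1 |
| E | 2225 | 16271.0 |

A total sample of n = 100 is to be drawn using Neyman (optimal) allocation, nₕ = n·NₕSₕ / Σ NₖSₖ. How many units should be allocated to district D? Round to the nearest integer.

A: NₕSₕ = 7992·5337.8 = 42659697.6
B: NₕSₕ = 3182·18585.4 = 59138742.8
C: NₕSₕ = 8445·10156.8 = 85774176
D: NₕSₕ = 4870·4819.1 = 23469017
E: NₕSₕ = 2225·16271.0 = 36202975
Σ NₕSₕ = 247244608.4.
n_D = 100·23469017/247244608.4 = 9.492... → 9.

9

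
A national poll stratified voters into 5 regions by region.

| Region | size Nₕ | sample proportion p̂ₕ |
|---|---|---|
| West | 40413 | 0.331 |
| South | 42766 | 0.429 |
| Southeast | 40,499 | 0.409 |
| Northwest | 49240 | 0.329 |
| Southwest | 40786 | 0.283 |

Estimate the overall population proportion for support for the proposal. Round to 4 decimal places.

0.3558

Wₕ = Nₕ/N with N = 213704: 0.1891, 0.2001, 0.1895, 0.2304, 0.1909.
p̂_st = 0.1891·0.331 + 0.2001·0.429 + 0.1895·0.409 + 0.2304·0.329 + 0.1909·0.283 ≈ 0.355772... → 0.3558.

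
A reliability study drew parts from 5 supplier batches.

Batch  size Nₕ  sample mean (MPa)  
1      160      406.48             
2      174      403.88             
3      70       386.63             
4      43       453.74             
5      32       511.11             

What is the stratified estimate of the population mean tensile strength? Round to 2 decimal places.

N = 479; weights Wₕ = Nₕ/N = (0.3340, 0.3633, 0.1461, 0.0898, 0.0668).
x̄_st = Σ Wₕ·x̄ₕ = 0.3340·406.48 + 0.3633·403.88 + 0.1461·386.63 + 0.0898·453.74 + 0.0668·511.11 ≈ 413.8671...
→ 413.87.

413.87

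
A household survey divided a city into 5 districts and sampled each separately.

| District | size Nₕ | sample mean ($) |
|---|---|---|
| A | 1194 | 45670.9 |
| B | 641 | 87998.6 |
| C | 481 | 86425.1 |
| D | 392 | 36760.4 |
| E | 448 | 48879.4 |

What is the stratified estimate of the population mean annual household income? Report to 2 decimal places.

59827.84

x̄_st = (Σ Nₕx̄ₕ) / (Σ Nₕ) = (1194·45670.9 + 641·87998.6 + 481·86425.1 + 392·36760.4 + 448·48879.4) / 3156
= 188816678.3 / 3156 = 59827.8448... → 59827.84.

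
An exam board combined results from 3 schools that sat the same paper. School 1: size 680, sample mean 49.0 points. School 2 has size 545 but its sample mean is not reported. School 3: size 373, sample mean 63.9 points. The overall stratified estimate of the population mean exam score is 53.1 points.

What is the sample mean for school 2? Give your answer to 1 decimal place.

N = 680 + 545 + 373 = 1598.
Overall total = μ·N = 53.1·1598 = 84853.8.
Subtract the known strata: 680·49.0 + 373·63.9 = 57154.7.
Remaining total for school 2: 84853.8 − 57154.7 = 27699.1.
Divide by its size: 27699.1 / 545 = 50.824... → 50.8.

50.8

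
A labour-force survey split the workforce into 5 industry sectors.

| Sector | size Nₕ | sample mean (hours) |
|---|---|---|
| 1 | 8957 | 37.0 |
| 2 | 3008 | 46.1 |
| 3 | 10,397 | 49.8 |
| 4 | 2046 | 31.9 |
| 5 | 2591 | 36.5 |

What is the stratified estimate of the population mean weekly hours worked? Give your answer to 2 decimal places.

42.51

N = 8957 + 3008 + 10397 + 2046 + 2591 = 26999.
The stratified mean weights each stratum mean by its population share Nₕ/N.
Σ Nₕx̄ₕ = 8957·37.0 + 3008·46.1 + 10397·49.8 + 2046·31.9 + 2591·36.5 = 331409 + 138668.8 + 517770.6 + 65267.4 + 94571.5 = 1147687.3.
Divide by N: 1147687.3 / 26999 = 42.5085... → 42.51.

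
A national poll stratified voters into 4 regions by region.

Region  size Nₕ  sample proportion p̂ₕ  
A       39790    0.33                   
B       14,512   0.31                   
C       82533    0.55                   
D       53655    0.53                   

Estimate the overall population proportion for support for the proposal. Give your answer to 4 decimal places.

0.4801

N = 39790 + 14512 + 82533 + 53655 = 190490.
Overall proportion = Σ (Nₕ/N)·p̂ₕ.
Σ Nₕp̂ₕ = 13130.7 + 4498.72 + 45393.15 + 28437.15 = 91459.72.
91459.72 / 190490 = 0.480129... → 0.4801.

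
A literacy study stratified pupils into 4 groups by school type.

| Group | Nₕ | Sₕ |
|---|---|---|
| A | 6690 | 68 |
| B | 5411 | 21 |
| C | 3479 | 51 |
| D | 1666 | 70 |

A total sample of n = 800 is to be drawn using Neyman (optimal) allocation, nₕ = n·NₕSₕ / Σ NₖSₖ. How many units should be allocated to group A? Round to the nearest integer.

A: NₕSₕ = 6690·68 = 454920
B: NₕSₕ = 5411·21 = 113631
C: NₕSₕ = 3479·51 = 177429
D: NₕSₕ = 1666·70 = 116620
Σ NₕSₕ = 862600.
n_A = 800·454920/862600 = 421.906... → 422.

422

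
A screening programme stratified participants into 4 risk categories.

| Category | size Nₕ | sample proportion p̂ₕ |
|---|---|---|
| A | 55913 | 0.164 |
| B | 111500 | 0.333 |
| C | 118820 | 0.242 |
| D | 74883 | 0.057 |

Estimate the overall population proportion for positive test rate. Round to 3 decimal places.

0.220

Wₕ = Nₕ/N with N = 361116: 0.1548, 0.3088, 0.3290, 0.2074.
p̂_st = 0.1548·0.164 + 0.3088·0.333 + 0.3290·0.242 + 0.2074·0.057 ≈ 0.21966... → 0.220.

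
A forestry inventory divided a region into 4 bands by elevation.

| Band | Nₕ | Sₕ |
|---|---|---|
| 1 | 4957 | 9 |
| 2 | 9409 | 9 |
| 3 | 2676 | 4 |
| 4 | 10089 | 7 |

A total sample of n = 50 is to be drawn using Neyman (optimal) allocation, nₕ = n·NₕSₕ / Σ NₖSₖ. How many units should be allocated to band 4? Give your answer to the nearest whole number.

Σ NₕSₕ = 4957·9 + 9409·9 + 2676·4 + 10089·7 = 210621.
Share for 4: 70623/210621 = 0.33531.
n_4 = 50 × 0.33531 = 16.765... → 17.

17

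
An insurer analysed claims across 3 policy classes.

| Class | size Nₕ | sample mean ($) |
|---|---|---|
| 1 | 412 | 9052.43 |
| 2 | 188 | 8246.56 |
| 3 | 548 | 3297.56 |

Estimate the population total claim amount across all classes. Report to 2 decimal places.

Estimate total by summing Nₕ·x̄ₕ over strata.
412·9052.43 + 188·8246.56 + 548·3297.56 = 3729601.16 + 1550353.28 + 1807062.88 = 7087017.32.

7087017.32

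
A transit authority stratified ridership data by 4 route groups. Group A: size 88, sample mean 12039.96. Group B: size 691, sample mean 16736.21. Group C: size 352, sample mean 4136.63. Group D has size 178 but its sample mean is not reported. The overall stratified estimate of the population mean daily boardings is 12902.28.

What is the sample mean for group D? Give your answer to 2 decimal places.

15779.51

N = 88 + 691 + 352 + 178 = 1309.
Overall total = μ·N = 12902.28·1309 = 16889084.52.
Subtract the known strata: 88·12039.96 + 691·16736.21 + 352·4136.63 = 14080331.35.
Remaining total for group D: 16889084.52 − 14080331.35 = 2808753.17.
Divide by its size: 2808753.17 / 178 = 15779.5122... → 15779.51.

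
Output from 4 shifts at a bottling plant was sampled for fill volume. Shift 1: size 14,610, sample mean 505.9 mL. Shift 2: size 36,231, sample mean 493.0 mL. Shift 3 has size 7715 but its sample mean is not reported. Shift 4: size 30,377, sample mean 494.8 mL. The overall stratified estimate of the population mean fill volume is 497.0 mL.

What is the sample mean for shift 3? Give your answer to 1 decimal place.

Σ Nₕx̄ₕ = N·μ, so 7715·x̄_3 = 88933·497.0 − (14610·505.9 + 36231·493.0 + 30377·494.8).
= 44199701 − 40283621.6 = 3916079.4.
x̄_3 = 3916079.4 / 7715 = 507.593... → 507.6.

507.6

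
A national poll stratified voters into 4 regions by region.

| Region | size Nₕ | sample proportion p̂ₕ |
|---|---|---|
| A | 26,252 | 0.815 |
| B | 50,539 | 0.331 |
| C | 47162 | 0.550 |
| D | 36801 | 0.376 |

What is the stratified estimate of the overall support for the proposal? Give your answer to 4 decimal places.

0.4846

N = 26252 + 50539 + 47162 + 36801 = 160754.
Overall proportion = Σ (Nₕ/N)·p̂ₕ.
Σ Nₕp̂ₕ = 21395.38 + 16728.409 + 25939.1 + 13837.176 = 77900.065.
77900.065 / 160754 = 0.484592... → 0.4846.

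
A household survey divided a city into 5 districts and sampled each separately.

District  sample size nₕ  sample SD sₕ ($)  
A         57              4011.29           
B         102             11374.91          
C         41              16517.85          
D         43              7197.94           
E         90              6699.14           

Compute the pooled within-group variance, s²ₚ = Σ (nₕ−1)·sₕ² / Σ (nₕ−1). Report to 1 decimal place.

Degrees of freedom: 56 + 101 + 40 + 42 + 89 = 328.
Σ(nₕ−1)sₕ² = 56·16090447.4641 + 101·129388577.5081 + 40·272839368.6225 + 42·51810340.2436 + 89·44878476.7396 = 31053104851.2633.
s²ₚ = 31053104851.2633 / 328 = 94674100.156... → 94674100.2.

94674100.2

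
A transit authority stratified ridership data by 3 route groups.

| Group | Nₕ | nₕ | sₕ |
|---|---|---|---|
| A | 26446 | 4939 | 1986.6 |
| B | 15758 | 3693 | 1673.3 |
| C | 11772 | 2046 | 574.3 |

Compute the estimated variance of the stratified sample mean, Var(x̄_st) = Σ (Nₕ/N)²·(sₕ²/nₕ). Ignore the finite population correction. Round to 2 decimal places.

N = 53976; Wₕ = Nₕ/N.
group A: (26446/53976)²·1986.6²/4939 = 191.82289
group B: (15758/53976)²·1673.3²/3693 = 64.62032
group C: (11772/53976)²·574.3²/2046 = 7.66781
Sum = 264.11102 → 264.11.

264.11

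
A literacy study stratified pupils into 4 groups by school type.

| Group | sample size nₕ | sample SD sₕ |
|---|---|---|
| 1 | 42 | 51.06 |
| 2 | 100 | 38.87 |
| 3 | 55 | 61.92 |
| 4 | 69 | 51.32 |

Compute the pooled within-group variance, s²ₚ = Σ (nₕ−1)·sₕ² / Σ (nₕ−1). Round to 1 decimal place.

1: (42−1)·51.06² = 41·2607.1236 = 106892.0676
2: (100−1)·38.87² = 99·1510.8769 = 149576.8131
3: (55−1)·61.92² = 54·3834.0864 = 207040.6656
4: (69−1)·51.32² = 68·2633.7424 = 179094.4832
Numerator = 642604.0295; denominator = Σ(nₕ−1) = 262.
s²ₚ = 642604.0295/262 = 2452.687... → 2452.7.

2452.7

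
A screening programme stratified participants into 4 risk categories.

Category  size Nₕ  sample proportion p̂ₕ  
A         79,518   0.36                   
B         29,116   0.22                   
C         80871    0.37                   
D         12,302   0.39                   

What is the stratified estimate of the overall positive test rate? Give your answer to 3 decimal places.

N = 79518 + 29116 + 80871 + 12302 = 201807.
Overall proportion = Σ (Nₕ/N)·p̂ₕ.
Σ Nₕp̂ₕ = 28626.48 + 6405.52 + 29922.27 + 4797.78 = 69752.05.
69752.05 / 201807 = 0.34564... → 0.346.

0.346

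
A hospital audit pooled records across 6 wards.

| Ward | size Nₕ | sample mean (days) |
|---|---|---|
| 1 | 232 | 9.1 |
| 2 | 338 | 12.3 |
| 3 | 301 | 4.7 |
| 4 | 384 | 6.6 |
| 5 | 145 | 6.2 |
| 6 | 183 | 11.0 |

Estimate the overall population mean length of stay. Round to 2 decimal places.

x̄_st = (Σ Nₕx̄ₕ) / (Σ Nₕ) = (232·9.1 + 338·12.3 + 301·4.7 + 384·6.6 + 145·6.2 + 183·11.0) / 1583
= 13129.7 / 1583 = 8.2942... → 8.29.

8.29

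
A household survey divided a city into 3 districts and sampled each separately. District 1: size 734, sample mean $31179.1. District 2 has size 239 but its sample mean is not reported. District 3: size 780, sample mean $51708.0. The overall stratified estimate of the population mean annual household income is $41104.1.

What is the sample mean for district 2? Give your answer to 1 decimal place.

N = 734 + 239 + 780 = 1753.
Overall total = μ·N = 41104.1·1753 = 72055487.3.
Subtract the known strata: 734·31179.1 + 780·51708.0 = 63217699.4.
Remaining total for district 2: 72055487.3 − 63217699.4 = 8837787.9.
Divide by its size: 8837787.9 / 239 = 36978.192... → 36978.2.

36978.2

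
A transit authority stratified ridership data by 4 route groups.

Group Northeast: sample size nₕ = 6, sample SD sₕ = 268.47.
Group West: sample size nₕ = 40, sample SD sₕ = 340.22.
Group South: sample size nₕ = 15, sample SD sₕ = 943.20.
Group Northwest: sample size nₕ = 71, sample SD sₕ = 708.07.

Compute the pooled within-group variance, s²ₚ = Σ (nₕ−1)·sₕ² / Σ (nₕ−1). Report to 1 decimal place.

409568.8

Degrees of freedom: 5 + 39 + 14 + 70 = 128.
Σ(nₕ−1)sₕ² = 5·72076.1409 + 39·115749.6484 + 14·889626.24 + 70·501363.1249 = 52424803.0951.
s²ₚ = 52424803.0951 / 128 = 409568.774... → 409568.8.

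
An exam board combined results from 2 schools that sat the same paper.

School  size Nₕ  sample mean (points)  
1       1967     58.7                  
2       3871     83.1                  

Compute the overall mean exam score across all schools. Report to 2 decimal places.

74.88

N = 5838; weights Wₕ = Nₕ/N = (0.3369, 0.6631).
x̄_st = Σ Wₕ·x̄ₕ = 0.3369·58.7 + 0.6631·83.1 ≈ 74.8789...
→ 74.88.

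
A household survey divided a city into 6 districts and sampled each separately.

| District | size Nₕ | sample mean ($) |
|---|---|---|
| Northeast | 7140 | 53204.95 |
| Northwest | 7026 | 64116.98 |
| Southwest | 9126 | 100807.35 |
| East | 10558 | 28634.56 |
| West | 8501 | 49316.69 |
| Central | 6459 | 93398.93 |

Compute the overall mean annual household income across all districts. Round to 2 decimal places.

63002.78

x̄_st = (Σ Nₕx̄ₕ) / (Σ Nₕ) = (7140·53204.95 + 7026·64116.98 + 9126·100807.35 + 10558·28634.56 + 8501·49316.69 + 6459·93398.93) / 48810
= 3075165675.62 / 48810 = 63002.7797... → 63002.78.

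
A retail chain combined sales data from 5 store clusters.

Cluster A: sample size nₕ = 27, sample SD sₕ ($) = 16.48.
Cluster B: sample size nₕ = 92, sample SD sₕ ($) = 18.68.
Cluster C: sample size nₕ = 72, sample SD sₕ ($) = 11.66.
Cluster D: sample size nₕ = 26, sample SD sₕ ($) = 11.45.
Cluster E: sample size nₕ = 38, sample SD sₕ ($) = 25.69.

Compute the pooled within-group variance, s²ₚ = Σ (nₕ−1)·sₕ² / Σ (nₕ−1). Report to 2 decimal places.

A: (27−1)·16.48² = 26·271.5904 = 7061.3504
B: (92−1)·18.68² = 91·348.9424 = 31753.7584
C: (72−1)·11.66² = 71·135.9556 = 9652.8476
D: (26−1)·11.45² = 25·131.1025 = 3277.5625
E: (38−1)·25.69² = 37·659.9761 = 24419.1157
Numerator = 76164.6346; denominator = Σ(nₕ−1) = 250.
s²ₚ = 76164.6346/250 = 304.6585... → 304.66.

304.66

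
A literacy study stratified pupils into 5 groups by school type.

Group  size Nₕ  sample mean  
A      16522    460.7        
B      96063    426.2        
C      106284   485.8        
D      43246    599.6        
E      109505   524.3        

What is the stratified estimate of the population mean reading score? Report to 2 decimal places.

N = 16522 + 96063 + 106284 + 43246 + 109505 = 371620.
Weight each subgroup mean by Nₕ/N and sum.
Σ Nₕx̄ₕ = 16522·460.7 + 96063·426.2 + 106284·485.8 + 43246·599.6 + 109505·524.3 = 7611685.4 + 40942050.6 + 51632767.2 + 25930301.6 + 57413471.5 = 183530276.3.
Divide by N: 183530276.3 / 371620 = 493.8654... → 493.87.

493.87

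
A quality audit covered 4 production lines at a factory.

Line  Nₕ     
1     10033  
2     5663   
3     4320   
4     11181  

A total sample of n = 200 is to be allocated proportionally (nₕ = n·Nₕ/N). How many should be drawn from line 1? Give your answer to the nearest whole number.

64

Share of line 1 = 10033/31197 = 0.32160.
Allocate 200 × 0.32160 = 64.320... → 64.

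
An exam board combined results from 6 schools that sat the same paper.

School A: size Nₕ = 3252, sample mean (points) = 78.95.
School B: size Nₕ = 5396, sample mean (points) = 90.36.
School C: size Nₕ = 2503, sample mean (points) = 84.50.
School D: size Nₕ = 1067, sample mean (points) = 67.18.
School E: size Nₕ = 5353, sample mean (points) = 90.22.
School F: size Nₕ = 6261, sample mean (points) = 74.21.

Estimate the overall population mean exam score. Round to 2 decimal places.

82.88

N = 23832; weights Wₕ = Nₕ/N = (0.1365, 0.2264, 0.1050, 0.0448, 0.2246, 0.2627).
x̄_st = Σ Wₕ·x̄ₕ = 0.1365·78.95 + 0.2264·90.36 + 0.1050·84.50 + 0.0448·67.18 + 0.2246·90.22 + 0.2627·74.21 ≈ 82.8755...
→ 82.88.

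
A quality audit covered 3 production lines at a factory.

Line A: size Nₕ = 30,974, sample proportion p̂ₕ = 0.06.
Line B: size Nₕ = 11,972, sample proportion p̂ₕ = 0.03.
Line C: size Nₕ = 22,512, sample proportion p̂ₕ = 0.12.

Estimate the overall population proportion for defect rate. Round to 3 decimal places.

0.075

N = 30974 + 11972 + 22512 = 65458.
Overall proportion = Σ (Nₕ/N)·p̂ₕ.
Σ Nₕp̂ₕ = 1858.44 + 359.16 + 2701.44 = 4919.04.
4919.04 / 65458 = 0.07515... → 0.075.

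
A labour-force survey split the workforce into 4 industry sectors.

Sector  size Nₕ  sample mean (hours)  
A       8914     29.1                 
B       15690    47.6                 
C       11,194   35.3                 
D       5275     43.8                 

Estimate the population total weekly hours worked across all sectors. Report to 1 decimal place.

1632434.6

A: 8914·29.1 = 259397.4
B: 15690·47.6 = 746844
C: 11194·35.3 = 395148.2
D: 5275·43.8 = 231045
τ̂ = Σ Nₕx̄ₕ = 1632434.6.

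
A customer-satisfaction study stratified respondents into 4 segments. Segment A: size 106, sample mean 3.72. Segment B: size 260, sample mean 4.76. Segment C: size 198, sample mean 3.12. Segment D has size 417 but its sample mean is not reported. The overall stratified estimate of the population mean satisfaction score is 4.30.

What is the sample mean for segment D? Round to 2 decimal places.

4.72

Σ Nₕx̄ₕ = N·μ, so 417·x̄_D = 981·4.30 − (106·3.72 + 260·4.76 + 198·3.12).
= 4218.3 − 2249.68 = 1968.62.
x̄_D = 1968.62 / 417 = 4.7209... → 4.72.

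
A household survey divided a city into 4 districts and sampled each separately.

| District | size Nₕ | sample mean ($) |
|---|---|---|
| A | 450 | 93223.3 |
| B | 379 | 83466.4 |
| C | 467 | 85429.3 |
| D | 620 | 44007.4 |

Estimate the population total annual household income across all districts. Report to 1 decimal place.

140764321.7

Population total = Σ Nₕ·x̄ₕ (each stratum's size times its mean).
450·93223.3 + 379·83466.4 + 467·85429.3 + 620·44007.4 = 41950485 + 31633765.6 + 39895483.1 + 27284588 = 140764321.7.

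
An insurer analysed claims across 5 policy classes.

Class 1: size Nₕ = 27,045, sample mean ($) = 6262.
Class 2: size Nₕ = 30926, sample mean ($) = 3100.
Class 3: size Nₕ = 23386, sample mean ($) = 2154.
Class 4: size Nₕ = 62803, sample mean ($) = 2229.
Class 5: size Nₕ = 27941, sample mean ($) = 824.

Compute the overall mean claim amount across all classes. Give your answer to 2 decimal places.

2780.99

x̄_st = (Σ Nₕx̄ₕ) / (Σ Nₕ) = (27045·6262 + 30926·3100 + 23386·2154 + 62803·2229 + 27941·824) / 172101
= 478611105 / 172101 = 2780.9897... → 2780.99.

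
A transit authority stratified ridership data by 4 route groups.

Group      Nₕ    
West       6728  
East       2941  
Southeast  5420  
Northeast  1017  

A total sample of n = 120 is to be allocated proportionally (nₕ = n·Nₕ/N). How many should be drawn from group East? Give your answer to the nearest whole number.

Share of group East = 2941/16106 = 0.18260.
Allocate 120 × 0.18260 = 21.912... → 22.

22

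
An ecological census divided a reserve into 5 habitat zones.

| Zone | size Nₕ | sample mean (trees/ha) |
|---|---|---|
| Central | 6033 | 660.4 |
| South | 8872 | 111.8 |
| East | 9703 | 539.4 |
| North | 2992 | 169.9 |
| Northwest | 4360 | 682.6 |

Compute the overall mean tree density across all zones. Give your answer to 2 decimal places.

x̄_st = (Σ Nₕx̄ₕ) / (Σ Nₕ) = (6033·660.4 + 8872·111.8 + 9703·539.4 + 2992·169.9 + 4360·682.6) / 31960
= 13694357.8 / 31960 = 428.4843... → 428.48.

428.48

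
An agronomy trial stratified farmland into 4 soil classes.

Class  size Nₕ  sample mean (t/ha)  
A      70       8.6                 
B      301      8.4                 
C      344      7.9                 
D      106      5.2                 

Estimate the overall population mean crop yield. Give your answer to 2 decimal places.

7.79

x̄_st = (Σ Nₕx̄ₕ) / (Σ Nₕ) = (70·8.6 + 301·8.4 + 344·7.9 + 106·5.2) / 821
= 6399.2 / 821 = 7.7944... → 7.79.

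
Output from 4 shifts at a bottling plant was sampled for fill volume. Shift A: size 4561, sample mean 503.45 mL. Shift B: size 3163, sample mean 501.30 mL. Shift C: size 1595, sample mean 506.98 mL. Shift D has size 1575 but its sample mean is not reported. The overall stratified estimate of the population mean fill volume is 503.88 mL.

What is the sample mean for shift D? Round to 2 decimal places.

507.17

Σ Nₕx̄ₕ = N·μ, so 1575·x̄_D = 10894·503.88 − (4561·503.45 + 3163·501.30 + 1595·506.98).
= 5489268.72 − 4690480.45 = 798788.27.
x̄_D = 798788.27 / 1575 = 507.1672... → 507.17.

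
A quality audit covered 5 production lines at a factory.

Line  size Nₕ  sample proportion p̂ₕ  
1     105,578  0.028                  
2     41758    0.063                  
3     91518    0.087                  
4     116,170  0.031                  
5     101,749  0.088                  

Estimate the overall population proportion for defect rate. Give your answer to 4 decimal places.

0.0571

N = 105578 + 41758 + 91518 + 116170 + 101749 = 456773.
Overall proportion = Σ (Nₕ/N)·p̂ₕ.
Σ Nₕp̂ₕ = 2956.184 + 2630.754 + 7962.066 + 3601.27 + 8953.912 = 26104.186.
26104.186 / 456773 = 0.057149... → 0.0571.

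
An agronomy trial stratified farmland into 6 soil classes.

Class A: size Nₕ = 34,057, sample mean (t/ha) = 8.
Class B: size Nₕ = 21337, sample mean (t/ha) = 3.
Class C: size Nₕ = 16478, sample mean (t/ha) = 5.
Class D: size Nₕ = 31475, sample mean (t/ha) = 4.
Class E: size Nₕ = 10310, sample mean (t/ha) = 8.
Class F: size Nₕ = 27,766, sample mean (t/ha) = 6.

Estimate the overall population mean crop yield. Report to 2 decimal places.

5.61

N = 34057 + 21337 + 16478 + 31475 + 10310 + 27766 = 141423.
The stratified mean weights each stratum mean by its population share Nₕ/N.
Σ Nₕx̄ₕ = 34057·8 + 21337·3 + 16478·5 + 31475·4 + 10310·8 + 27766·6 = 272456 + 64011 + 82390 + 125900 + 82480 + 166596 = 793833.
Divide by N: 793833 / 141423 = 5.6132... → 5.61.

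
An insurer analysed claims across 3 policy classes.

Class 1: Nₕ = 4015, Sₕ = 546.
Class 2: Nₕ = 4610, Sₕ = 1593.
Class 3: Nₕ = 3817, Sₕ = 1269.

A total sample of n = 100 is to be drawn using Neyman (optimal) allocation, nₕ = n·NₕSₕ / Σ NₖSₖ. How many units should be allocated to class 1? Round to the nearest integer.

15

Σ NₕSₕ = 4015·546 + 4610·1593 + 3817·1269 = 14379693.
Share for 1: 2192190/14379693 = 0.15245.
n_1 = 100 × 0.15245 = 15.245... → 15.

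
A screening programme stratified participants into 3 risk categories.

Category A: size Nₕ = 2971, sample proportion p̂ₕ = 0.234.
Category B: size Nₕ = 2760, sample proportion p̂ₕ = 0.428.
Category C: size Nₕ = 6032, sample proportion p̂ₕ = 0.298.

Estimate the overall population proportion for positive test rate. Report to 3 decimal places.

Wₕ = Nₕ/N with N = 11763: 0.2526, 0.2346, 0.5128.
p̂_st = 0.2526·0.234 + 0.2346·0.428 + 0.5128·0.298 ≈ 0.31234... → 0.312.

0.312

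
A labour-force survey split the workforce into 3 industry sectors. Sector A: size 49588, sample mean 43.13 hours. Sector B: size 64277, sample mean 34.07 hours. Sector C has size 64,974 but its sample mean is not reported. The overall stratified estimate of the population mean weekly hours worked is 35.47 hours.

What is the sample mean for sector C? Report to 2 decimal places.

N = 49588 + 64277 + 64974 = 178839.
Overall total = μ·N = 35.47·178839 = 6343419.33.
Subtract the known strata: 49588·43.13 + 64277·34.07 = 4328647.83.
Remaining total for sector C: 6343419.33 − 4328647.83 = 2014771.5.
Divide by its size: 2014771.5 / 64974 = 31.0089... → 31.01.

31.01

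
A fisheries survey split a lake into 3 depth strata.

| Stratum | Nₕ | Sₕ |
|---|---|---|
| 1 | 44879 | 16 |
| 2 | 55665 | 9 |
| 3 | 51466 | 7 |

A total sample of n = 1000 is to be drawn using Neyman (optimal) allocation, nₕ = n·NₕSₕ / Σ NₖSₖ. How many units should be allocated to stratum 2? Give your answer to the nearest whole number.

317

1: NₕSₕ = 44879·16 = 718064
2: NₕSₕ = 55665·9 = 500985
3: NₕSₕ = 51466·7 = 360262
Σ NₕSₕ = 1579311.
n_2 = 1000·500985/1579311 = 317.217... → 317.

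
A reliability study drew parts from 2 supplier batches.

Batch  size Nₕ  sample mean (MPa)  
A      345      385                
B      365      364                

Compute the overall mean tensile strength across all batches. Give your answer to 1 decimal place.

x̄_st = (Σ Nₕx̄ₕ) / (Σ Nₕ) = (345·385 + 365·364) / 710
= 265685 / 710 = 374.204... → 374.2.

374.2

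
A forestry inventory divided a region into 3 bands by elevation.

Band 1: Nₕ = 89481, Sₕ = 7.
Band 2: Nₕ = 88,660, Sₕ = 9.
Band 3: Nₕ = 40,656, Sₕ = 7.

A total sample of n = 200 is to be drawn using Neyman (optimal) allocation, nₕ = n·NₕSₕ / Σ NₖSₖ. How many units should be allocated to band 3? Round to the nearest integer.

33

1: NₕSₕ = 89481·7 = 626367
2: NₕSₕ = 88660·9 = 797940
3: NₕSₕ = 40656·7 = 284592
Σ NₕSₕ = 1708899.
n_3 = 200·284592/1708899 = 33.307... → 33.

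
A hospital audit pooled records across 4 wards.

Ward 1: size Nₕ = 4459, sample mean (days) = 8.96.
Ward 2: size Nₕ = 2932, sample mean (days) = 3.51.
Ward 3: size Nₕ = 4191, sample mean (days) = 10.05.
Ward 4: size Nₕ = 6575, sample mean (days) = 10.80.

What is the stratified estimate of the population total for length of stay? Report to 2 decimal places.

163373.51

1: 4459·8.96 = 39952.64
2: 2932·3.51 = 10291.32
3: 4191·10.05 = 42119.55
4: 6575·10.80 = 71010
τ̂ = Σ Nₕx̄ₕ = 163373.51.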